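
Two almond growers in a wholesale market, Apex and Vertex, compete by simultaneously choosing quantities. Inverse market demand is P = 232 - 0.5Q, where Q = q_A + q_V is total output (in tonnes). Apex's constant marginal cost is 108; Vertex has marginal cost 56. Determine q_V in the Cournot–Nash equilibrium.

152

Apex's profit: π_A = (232 - 0.5Q)q_A - (108q_A). Setting ∂π_A/∂q_A = 0: 124 - q_A - (1/2)(q_V) = 0.
Vertex's first-order condition: 176 - q_V - (1/2)(q_A) = 0.
Best responses: q_A = (124 - (1/2)q_V), q_V = (176 - (1/2)q_A).
Substituting one into the other gives q_A = 48 and q_V = 152.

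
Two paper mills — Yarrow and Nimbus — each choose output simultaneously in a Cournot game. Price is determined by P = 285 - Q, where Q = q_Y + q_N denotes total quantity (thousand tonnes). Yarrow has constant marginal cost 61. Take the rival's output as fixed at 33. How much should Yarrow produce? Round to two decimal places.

With the rival's output fixed at 33, Yarrow's profit is π_Y = (285 - 33 - q_Y)q_Y - (61q_Y) = (252 - q_Y)q_Y - (61q_Y).
∂π_Y/∂q_Y = 191 - 2q_Y = 0, so q_Y = 191/2.

95.50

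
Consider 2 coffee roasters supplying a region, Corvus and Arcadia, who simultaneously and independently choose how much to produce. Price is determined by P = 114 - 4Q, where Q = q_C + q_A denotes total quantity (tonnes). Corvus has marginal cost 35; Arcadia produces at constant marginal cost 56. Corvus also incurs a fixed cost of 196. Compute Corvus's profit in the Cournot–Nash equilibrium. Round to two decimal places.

81.78

Corvus's profit: π_C = (114 - 4Q)q_C - (35q_C). Setting ∂π_C/∂q_C = 0: 79 - 8q_C - 4(q_A) = 0.
Arcadia's first-order condition: 58 - 8q_A - 4(q_C) = 0.
Rearranging gives the reaction functions q_C = (79 - 4q_A)/8 and q_A = (58 - 4q_C)/8.
Substituting one into the other gives q_C = 25/3 and q_A = 37/12.
Price P = 114 - 4·(137/12) = 205/3.
Corvus's profit: (205/3 - 35)·(25/3) - 196 = 736/9.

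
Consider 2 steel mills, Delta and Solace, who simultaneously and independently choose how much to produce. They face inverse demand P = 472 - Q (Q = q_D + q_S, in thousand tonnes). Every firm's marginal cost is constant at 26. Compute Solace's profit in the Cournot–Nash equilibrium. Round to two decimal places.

Each firm earns π_i = (472 - Q)q_i - 26q_i.
Setting ∂π_i/∂q_i = 0 with rivals' quantities fixed: 446 - 2q_i - q_j = 0.
With identical firms every q_j equals q_i, so q_j = q_i and 446 = 3q_i, giving q_i = 446/3.
Price P = 472 - 892/3 = 524/3.
Solace's profit: (524/3 - 26)·(446/3) = 22101.7778.

22101.78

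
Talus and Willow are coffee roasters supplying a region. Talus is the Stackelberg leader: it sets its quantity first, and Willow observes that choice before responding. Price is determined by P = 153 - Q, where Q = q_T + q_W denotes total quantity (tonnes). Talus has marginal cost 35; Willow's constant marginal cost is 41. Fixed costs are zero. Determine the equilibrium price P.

The follower Willow best-responds to any q_T: π_W = (153 - Q)q_W - 41q_W.
∂π_W/∂q_W = 112 - q_T - 2q_W = 0 gives the reaction function q_W = (112 - q_T)/2.
The leader anticipates this reaction. Substituting into P = 153 - Q gives P = 97 - (1/2)q_T, so π_T = (97 - (1/2)q_T)q_T - 35q_T.
The leader's first-order condition 62 - q_T = 0 yields q_T = 62.
Then q_W = (112 - 62)/2 = 25.
Total output Q = 87, so price P = 153 - 87 = 66.

66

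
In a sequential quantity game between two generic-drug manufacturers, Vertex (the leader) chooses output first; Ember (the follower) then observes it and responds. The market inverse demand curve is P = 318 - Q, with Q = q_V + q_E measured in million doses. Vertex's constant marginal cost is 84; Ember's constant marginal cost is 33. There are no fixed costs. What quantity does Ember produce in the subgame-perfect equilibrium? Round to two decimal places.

The follower Ember best-responds to any q_V: π_E = (318 - Q)q_E - 33q_E.
Follower FOC: 285 - q_V - 2q_E = 0, so q_E(q_V) = (285 - q_V)/2.
Vertex substitutes q_E(q_V) into its own profit: π_V = q_V(318 - q_V - (285 - q_V)/2) - 84q_V = (351/2 - (1/2)q_V)q_V - 84q_V.
Maximising: ∂π_V/∂q_V = 183/2 - q_V = 0, giving q_V = 183/2.
Then q_E = (285 - 183/2)/2 = 387/4.

96.75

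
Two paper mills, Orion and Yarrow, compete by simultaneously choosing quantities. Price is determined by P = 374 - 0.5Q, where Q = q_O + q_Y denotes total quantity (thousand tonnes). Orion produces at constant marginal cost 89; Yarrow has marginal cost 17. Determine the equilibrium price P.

160

Orion's profit: π_O = (374 - 0.5Q)q_O - (89q_O). Setting ∂π_O/∂q_O = 0: 285 - q_O - (1/2)(q_Y) = 0.
Yarrow's first-order condition: 357 - q_Y - (1/2)(q_O) = 0.
Best responses: q_O = (285 - (1/2)q_Y), q_Y = (357 - (1/2)q_O).
Substituting one into the other gives q_O = 142 and q_Y = 286.
Total output Q = 428, so price P = 374 - (1/2)·428 = 160.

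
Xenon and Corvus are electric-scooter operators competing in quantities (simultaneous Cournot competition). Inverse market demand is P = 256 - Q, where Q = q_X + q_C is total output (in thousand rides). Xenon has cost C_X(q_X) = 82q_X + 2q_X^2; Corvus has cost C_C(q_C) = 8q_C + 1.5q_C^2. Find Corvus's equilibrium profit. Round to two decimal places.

5132.57

Xenon's profit: π_X = (256 - Q)q_X - (82q_X + 2q_X²). Setting ∂π_X/∂q_X = 0: 174 - 6q_X - (q_C) = 0.
Corvus's first-order condition: 248 - 5q_C - (q_X) = 0.
Best responses: q_X = (174 - q_C)/6, q_C = (248 - q_X)/5.
Solving the pair: q_X = 622/29, q_C = 1314/29.
Price P = 256 - 1936/29 = 189.2414.
Corvus's profit: 189.2414·(1314/29) - 8·(1314/29) - (3/2)(1314/29)² = 5132.5684.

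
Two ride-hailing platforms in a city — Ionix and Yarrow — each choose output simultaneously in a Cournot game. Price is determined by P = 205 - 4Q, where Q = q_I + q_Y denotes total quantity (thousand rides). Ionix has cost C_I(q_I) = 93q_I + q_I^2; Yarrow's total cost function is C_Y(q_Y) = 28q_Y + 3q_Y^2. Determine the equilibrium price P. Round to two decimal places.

Ionix's profit: π_I = (205 - 4Q)q_I - (93q_I + q_I²). Setting ∂π_I/∂q_I = 0: 112 - 10q_I - 4(q_Y) = 0.
Yarrow's profit: π_Y = (205 - 4Q)q_Y - (28q_Y + 3q_Y²). Setting ∂π_Y/∂q_Y = 0: 177 - 14q_Y - 4(q_I) = 0.
Rearranging gives the reaction functions q_I = (112 - 4q_Y)/10 and q_Y = (177 - 4q_I)/14.
Solving the pair: q_I = 215/31, q_Y = 661/62.
Total output Q = 1091/62, so price P = 205 - 4·(1091/62) = 134.6129.

134.61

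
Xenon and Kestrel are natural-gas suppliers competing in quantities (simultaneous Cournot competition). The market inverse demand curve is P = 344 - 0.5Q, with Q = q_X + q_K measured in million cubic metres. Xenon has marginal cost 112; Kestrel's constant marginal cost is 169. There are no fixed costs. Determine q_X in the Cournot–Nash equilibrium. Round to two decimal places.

Xenon's profit: π_X = (344 - 0.5Q)q_X - (112q_X). Setting ∂π_X/∂q_X = 0: 232 - q_X - (1/2)(q_K) = 0.
Kestrel's first-order condition: 175 - q_K - (1/2)(q_X) = 0.
Rearranging gives the reaction functions q_X = (232 - (1/2)q_K) and q_K = (175 - (1/2)q_X).
Solving the pair: q_X = 578/3, q_K = 236/3.

192.67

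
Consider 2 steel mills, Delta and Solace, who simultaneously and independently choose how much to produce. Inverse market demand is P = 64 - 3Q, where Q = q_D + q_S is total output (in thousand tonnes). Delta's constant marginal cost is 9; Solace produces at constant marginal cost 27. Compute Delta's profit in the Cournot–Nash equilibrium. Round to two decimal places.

Delta's profit: π_D = (64 - 3Q)q_D - (9q_D). Setting ∂π_D/∂q_D = 0: 55 - 6q_D - 3(q_S) = 0.
Solace's profit: π_S = (64 - 3Q)q_S - (27q_S). Setting ∂π_S/∂q_S = 0: 37 - 6q_S - 3(q_D) = 0.
So q_D = (55 - 3q_S)/6 and q_S = (37 - 3q_D)/6.
Substituting one into the other gives q_D = 73/9 and q_S = 19/9.
Price P = 64 - 3·(92/9) = 100/3.
Delta's profit: (100/3 - 9)·(73/9) = 197.3704.

197.37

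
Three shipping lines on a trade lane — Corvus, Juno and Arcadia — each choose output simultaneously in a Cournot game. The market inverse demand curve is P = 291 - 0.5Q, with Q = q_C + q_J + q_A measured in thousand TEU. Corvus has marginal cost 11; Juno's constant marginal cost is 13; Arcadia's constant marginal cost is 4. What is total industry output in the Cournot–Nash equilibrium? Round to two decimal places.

Corvus's profit: π_C = (291 - 0.5Q)q_C - (11q_C). Setting ∂π_C/∂q_C = 0: 280 - q_C - (1/2)(q_J + q_A) = 0.
Juno's first-order condition: 278 - q_J - (1/2)(q_C + q_A) = 0.
Arcadia's profit: π_A = (291 - 0.5Q)q_A - (4q_A). Setting ∂π_A/∂q_A = 0: 287 - q_A - (1/2)(q_C + q_J) = 0.
Summing all 3 equations gives 845 − 2Q = 0, hence Q = 845/2.
Back-substituting: q_C = (280 − 845/4)/(1/2) = 275/2, q_J = (278 − 845/4)/(1/2) = 267/2, q_A = (287 − 845/4)/(1/2) = 303/2.
Total output Q = 275/2 + 267/2 + 303/2 = 845/2.

422.50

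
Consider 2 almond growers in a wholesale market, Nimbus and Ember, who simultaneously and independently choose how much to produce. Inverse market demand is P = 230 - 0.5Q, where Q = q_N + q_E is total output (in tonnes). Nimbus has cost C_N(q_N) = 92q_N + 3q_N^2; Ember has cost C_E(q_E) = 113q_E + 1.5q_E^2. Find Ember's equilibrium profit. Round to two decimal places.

1460.92

Nimbus's profit: π_N = (230 - 0.5Q)q_N - (92q_N + 3q_N²). Setting ∂π_N/∂q_N = 0: 138 - 7q_N - (1/2)(q_E) = 0.
Ember's first-order condition: 117 - 4q_E - (1/2)(q_N) = 0.
So q_N = (138 - (1/2)q_E)/7 and q_E = (117 - (1/2)q_N)/4.
Substituting one into the other gives q_N = 658/37 and q_E = 1000/37.
Price P = 230 - (1/2)·(1658/37) = 207.5946.
Ember's profit: 207.5946·(1000/37) - 113·(1000/37) - (3/2)(1000/37)² = 1460.9204.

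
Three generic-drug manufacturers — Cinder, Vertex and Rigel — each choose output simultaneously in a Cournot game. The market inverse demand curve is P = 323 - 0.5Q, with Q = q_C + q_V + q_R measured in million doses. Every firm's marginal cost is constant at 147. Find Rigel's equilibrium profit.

3872

A representative firm's profit is π_i = q_i(323 - 0.5Q) - 147q_i.
Setting ∂π_i/∂q_i = 0 with rivals' quantities fixed: 176 - q_i - (1/2)·Σ_{j≠i} q_j = 0.
By symmetry each firm produces the same amount; substituting Σ_{j≠i} q_j = 2q_i yields q_i = 176/2 = 88.
Price P = 323 - (1/2)·264 = 191.
Rigel's profit: (191 - 147)·88 = 3872.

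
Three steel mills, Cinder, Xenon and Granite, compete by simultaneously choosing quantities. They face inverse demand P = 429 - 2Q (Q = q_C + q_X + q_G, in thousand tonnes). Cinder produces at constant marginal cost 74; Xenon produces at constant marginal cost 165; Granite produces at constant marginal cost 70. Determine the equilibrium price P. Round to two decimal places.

184.50

Cinder's profit: π_C = (429 - 2Q)q_C - (74q_C). Setting ∂π_C/∂q_C = 0: 355 - 4q_C - 2(q_X + q_G) = 0.
Xenon's profit: π_X = (429 - 2Q)q_X - (165q_X). Setting ∂π_X/∂q_X = 0: 264 - 4q_X - 2(q_C + q_G) = 0.
Granite's profit: π_G = (429 - 2Q)q_G - (70q_G). Setting ∂π_G/∂q_G = 0: 359 - 4q_G - 2(q_C + q_X) = 0.
Adding the 3 first-order conditions: 978 − 8Q = 0, so Q = 489/4.
Back-substituting: q_C = (355 − 489/2)/2 = 221/4, q_X = (264 − 489/2)/2 = 39/4, q_G = (359 − 489/2)/2 = 229/4.
Total output Q = 489/4, so price P = 429 - 2·(489/4) = 369/2.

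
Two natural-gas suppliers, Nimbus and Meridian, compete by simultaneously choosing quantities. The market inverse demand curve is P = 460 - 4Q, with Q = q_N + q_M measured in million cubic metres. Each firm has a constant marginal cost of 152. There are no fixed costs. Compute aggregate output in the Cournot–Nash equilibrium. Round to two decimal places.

A representative firm's profit is π_i = q_i(460 - 4Q) - 152q_i.
First-order condition (treating rivals' output as given): 308 - 8q_i - 4q_j = 0.
With identical firms every q_j equals q_i, so q_j = q_i and 308 = 12q_i, giving q_i = 77/3.
Total output Q = 77/3 + 77/3 = 154/3.

51.33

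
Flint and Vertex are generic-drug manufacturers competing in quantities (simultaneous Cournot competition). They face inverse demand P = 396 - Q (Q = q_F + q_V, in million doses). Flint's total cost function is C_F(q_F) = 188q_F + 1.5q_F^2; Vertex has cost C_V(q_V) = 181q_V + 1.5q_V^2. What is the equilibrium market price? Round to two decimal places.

Flint's profit: π_F = (396 - Q)q_F - (188q_F + (3/2)q_F²). Setting ∂π_F/∂q_F = 0: 208 - 5q_F - (q_V) = 0.
Vertex's profit: π_V = (396 - Q)q_V - (181q_V + (3/2)q_V²). Setting ∂π_V/∂q_V = 0: 215 - 5q_V - (q_F) = 0.
So q_F = (208 - q_V)/5 and q_V = (215 - q_F)/5.
Substituting one into the other gives q_F = 275/8 and q_V = 289/8.
Total output Q = 141/2, so price P = 396 - 141/2 = 651/2.

325.50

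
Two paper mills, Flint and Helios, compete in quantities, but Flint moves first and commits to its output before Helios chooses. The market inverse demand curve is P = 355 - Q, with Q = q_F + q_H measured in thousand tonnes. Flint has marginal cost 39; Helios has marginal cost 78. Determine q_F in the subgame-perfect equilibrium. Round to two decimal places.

The follower Helios best-responds to any q_F: π_H = (355 - Q)q_H - 78q_H.
Setting the follower's marginal profit to zero, 277 - q_F - 2q_H = 0, i.e. q_H = (277 - q_F)/2.
The leader anticipates this reaction. Substituting into P = 355 - Q gives P = 433/2 - (1/2)q_F, so π_F = (433/2 - (1/2)q_F)q_F - 39q_F.
Leader FOC: 355/2 - q_F = 0, so q_F = 355/2.
Then q_H = (277 - 355/2)/2 = 199/4.

177.50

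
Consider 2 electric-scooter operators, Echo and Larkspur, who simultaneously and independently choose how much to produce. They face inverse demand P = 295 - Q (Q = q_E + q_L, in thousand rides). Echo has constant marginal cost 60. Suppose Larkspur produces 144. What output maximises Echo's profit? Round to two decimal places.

With the rival's output fixed at 144, Echo's profit is π_E = (295 - 144 - q_E)q_E - (60q_E) = (151 - q_E)q_E - (60q_E).
∂π_E/∂q_E = 91 - 2q_E = 0, so q_E = 91/2.

45.50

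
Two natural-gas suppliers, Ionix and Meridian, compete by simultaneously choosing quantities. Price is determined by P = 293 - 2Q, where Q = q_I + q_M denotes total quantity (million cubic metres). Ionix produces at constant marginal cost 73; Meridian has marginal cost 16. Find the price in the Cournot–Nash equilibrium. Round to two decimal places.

127.33

Ionix's profit: π_I = (293 - 2Q)q_I - (73q_I). Setting ∂π_I/∂q_I = 0: 220 - 4q_I - 2(q_M) = 0.
Meridian's profit: π_M = (293 - 2Q)q_M - (16q_M). Setting ∂π_M/∂q_M = 0: 277 - 4q_M - 2(q_I) = 0.
Rearranging gives the reaction functions q_I = (220 - 2q_M)/4 and q_M = (277 - 2q_I)/4.
Solving the pair: q_I = 163/6, q_M = 167/3.
Total output Q = 497/6, so price P = 293 - 2·(497/6) = 382/3.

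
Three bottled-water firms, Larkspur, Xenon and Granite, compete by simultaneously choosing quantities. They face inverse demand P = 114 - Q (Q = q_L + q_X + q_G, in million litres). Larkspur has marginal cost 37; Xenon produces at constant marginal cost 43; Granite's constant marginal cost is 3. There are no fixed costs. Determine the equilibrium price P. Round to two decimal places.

49.25

Larkspur's profit: π_L = (114 - Q)q_L - (37q_L). Setting ∂π_L/∂q_L = 0: 77 - 2q_L - (q_X + q_G) = 0.
Xenon's profit: π_X = (114 - Q)q_X - (43q_X). Setting ∂π_X/∂q_X = 0: 71 - 2q_X - (q_L + q_G) = 0.
Granite's profit: π_G = (114 - Q)q_G - (3q_G). Setting ∂π_G/∂q_G = 0: 111 - 2q_G - (q_L + q_X) = 0.
Summing all 3 equations gives 259 − 4Q = 0, hence Q = 259/4.
Back-substituting: q_L = (77 − 259/4) = 49/4, q_X = (71 − 259/4) = 25/4, q_G = (111 − 259/4) = 185/4.
Total output Q = 259/4, so price P = 114 - 259/4 = 197/4.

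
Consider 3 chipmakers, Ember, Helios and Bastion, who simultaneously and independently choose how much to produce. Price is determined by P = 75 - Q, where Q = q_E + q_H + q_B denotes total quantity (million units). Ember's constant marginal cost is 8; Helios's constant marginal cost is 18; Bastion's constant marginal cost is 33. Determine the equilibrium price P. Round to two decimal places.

Ember's profit: π_E = (75 - Q)q_E - (8q_E). Setting ∂π_E/∂q_E = 0: 67 - 2q_E - (q_H + q_B) = 0.
Helios's first-order condition: 57 - 2q_H - (q_E + q_B) = 0.
Bastion's profit: π_B = (75 - Q)q_B - (33q_B). Setting ∂π_B/∂q_B = 0: 42 - 2q_B - (q_E + q_H) = 0.
Adding the 3 first-order conditions: 166 − 4Q = 0, so Q = 83/2.
Back-substituting: q_E = (67 − 83/2) = 51/2, q_H = (57 − 83/2) = 31/2, q_B = (42 − 83/2) = 1/2.
Total output Q = 83/2, so price P = 75 - 83/2 = 67/2.

33.50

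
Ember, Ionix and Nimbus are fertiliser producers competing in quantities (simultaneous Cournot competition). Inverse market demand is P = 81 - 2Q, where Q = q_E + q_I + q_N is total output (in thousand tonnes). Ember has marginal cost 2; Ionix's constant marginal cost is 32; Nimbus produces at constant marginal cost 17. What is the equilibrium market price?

33

Ember's profit: π_E = (81 - 2Q)q_E - (2q_E). Setting ∂π_E/∂q_E = 0: 79 - 4q_E - 2(q_I + q_N) = 0.
Ionix's profit: π_I = (81 - 2Q)q_I - (32q_I). Setting ∂π_I/∂q_I = 0: 49 - 4q_I - 2(q_E + q_N) = 0.
Nimbus's profit: π_N = (81 - 2Q)q_N - (17q_N). Setting ∂π_N/∂q_N = 0: 64 - 4q_N - 2(q_E + q_I) = 0.
Summing all 3 equations gives 192 − 8Q = 0, hence Q = 24.
Back-substituting: q_E = (79 − 48)/2 = 31/2, q_I = (49 − 48)/2 = 1/2, q_N = (64 − 48)/2 = 8.
Total output Q = 24, so price P = 81 - 2·24 = 33.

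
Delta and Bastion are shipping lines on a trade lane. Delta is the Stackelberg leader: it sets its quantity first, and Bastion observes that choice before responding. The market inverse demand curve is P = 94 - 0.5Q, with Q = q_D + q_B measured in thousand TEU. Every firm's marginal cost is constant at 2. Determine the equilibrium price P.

25

The follower Bastion best-responds to any q_D: π_B = (94 - 0.5Q)q_B - 2q_B.
Setting the follower's marginal profit to zero, 92 - (1/2)q_D - q_B = 0, i.e. q_B = (92 - (1/2)q_D).
The leader anticipates this reaction. Substituting into P = 94 - 0.5Q gives P = 48 - (1/4)q_D, so π_D = (48 - (1/4)q_D)q_D - 2q_D.
Leader FOC: 46 - (1/2)q_D = 0, so q_D = 92.
Then q_B = (92 - (1/2)·92) = 46.
Total output Q = 138, so price P = 94 - (1/2)·138 = 25.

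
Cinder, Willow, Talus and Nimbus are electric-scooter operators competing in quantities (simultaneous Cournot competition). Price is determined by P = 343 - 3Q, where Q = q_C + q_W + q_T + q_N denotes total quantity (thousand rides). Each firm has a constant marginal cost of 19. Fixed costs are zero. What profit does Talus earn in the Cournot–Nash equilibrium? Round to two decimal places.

Each firm earns π_i = (343 - 3Q)q_i - 19q_i.
First-order condition (treating rivals' output as given): 324 - 6q_i - 3·Σ_{j≠i} q_j = 0.
With identical firms every q_j equals q_i, so Σ_{j≠i} q_j = 3q_i and 324 = 15q_i, giving q_i = 108/5.
Price P = 343 - 3·(432/5) = 419/5.
Talus's profit: (419/5 - 19)·(108/5) = 1399.6800.

1399.68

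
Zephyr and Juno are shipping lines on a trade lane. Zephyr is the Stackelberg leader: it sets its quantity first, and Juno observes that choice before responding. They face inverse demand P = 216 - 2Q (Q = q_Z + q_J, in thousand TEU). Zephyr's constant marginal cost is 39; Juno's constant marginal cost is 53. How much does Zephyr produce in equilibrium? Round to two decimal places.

The follower Juno best-responds to any q_Z: π_J = (216 - 2Q)q_J - 53q_J.
Setting the follower's marginal profit to zero, 163 - 2q_Z - 4q_J = 0, i.e. q_J = (163 - 2q_Z)/4.
Zephyr substitutes q_J(q_Z) into its own profit: π_Z = q_Z(216 - 2q_Z - (163 - 2q_Z)/2) - 39q_Z = (269/2 - q_Z)q_Z - 39q_Z.
The leader's first-order condition 191/2 - 2q_Z = 0 yields q_Z = 191/4.
Then q_J = (163 - 2·(191/4))/4 = 135/8.

47.75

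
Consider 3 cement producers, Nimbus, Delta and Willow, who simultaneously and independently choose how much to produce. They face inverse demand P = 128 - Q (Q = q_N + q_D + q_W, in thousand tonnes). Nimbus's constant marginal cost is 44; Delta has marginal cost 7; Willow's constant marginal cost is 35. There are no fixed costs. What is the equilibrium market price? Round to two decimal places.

53.50

Nimbus's profit: π_N = (128 - Q)q_N - (44q_N). Setting ∂π_N/∂q_N = 0: 84 - 2q_N - (q_D + q_W) = 0.
Delta's first-order condition: 121 - 2q_D - (q_N + q_W) = 0.
Willow's profit: π_W = (128 - Q)q_W - (35q_W). Setting ∂π_W/∂q_W = 0: 93 - 2q_W - (q_N + q_D) = 0.
Adding the 3 conditions: 298 − 2Q − 2Q = 0, i.e. Q = 149/2.
Back-substituting: q_N = (84 − 149/2) = 19/2, q_D = (121 − 149/2) = 93/2, q_W = (93 − 149/2) = 37/2.
Total output Q = 149/2, so price P = 128 - 149/2 = 107/2.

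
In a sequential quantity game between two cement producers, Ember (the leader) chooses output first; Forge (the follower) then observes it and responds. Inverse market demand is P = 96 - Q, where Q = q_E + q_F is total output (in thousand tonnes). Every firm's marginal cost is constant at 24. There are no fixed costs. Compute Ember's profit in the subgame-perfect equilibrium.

Solve by backward induction. Given q_E, the follower Forge maximises π_F = (96 - q_E - q_F)q_F - 24q_F.
Follower FOC: 72 - q_E - 2q_F = 0, so q_F(q_E) = (72 - q_E)/2.
The leader anticipates this reaction. Substituting into P = 96 - Q gives P = 60 - (1/2)q_E, so π_E = (60 - (1/2)q_E)q_E - 24q_E.
Maximising: ∂π_E/∂q_E = 36 - q_E = 0, giving q_E = 36.
Then q_F = (72 - 36)/2 = 18.
Price P = 96 - 54 = 42.
Ember's profit: (42 - 24)·36 = 648.

648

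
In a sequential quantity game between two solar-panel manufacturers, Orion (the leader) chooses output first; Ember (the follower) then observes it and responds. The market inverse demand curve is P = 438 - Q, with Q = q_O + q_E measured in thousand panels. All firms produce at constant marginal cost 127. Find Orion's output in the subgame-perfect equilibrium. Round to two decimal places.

155.50

The follower Ember best-responds to any q_O: π_E = (438 - Q)q_E - 127q_E.
Setting the follower's marginal profit to zero, 311 - q_O - 2q_E = 0, i.e. q_E = (311 - q_O)/2.
Orion substitutes q_E(q_O) into its own profit: π_O = q_O(438 - q_O - (311 - q_O)/2) - 127q_O = (565/2 - (1/2)q_O)q_O - 127q_O.
Leader FOC: 311/2 - q_O = 0, so q_O = 311/2.
Then q_E = (311 - 311/2)/2 = 311/4.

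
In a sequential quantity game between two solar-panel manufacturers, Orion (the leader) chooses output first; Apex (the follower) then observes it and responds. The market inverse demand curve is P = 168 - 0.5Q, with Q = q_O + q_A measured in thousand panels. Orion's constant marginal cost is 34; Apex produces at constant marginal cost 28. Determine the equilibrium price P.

The follower Apex best-responds to any q_O: π_A = (168 - 0.5Q)q_A - 28q_A.
Setting the follower's marginal profit to zero, 140 - (1/2)q_O - q_A = 0, i.e. q_A = (140 - (1/2)q_O).
Orion substitutes q_A(q_O) into its own profit: π_O = q_O(168 - (1/2)q_O - (140 - (1/2)q_O)/2) - 34q_O = (98 - (1/4)q_O)q_O - 34q_O.
Leader FOC: 64 - (1/2)q_O = 0, so q_O = 128.
Then q_A = (140 - (1/2)·128) = 76.
Total output Q = 204, so price P = 168 - (1/2)·204 = 66.

66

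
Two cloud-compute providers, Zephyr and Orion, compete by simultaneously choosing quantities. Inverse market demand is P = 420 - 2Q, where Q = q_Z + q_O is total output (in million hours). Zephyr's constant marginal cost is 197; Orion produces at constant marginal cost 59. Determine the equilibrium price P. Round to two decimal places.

225.33

Zephyr's profit: π_Z = (420 - 2Q)q_Z - (197q_Z). Setting ∂π_Z/∂q_Z = 0: 223 - 4q_Z - 2(q_O) = 0.
Orion's first-order condition: 361 - 4q_O - 2(q_Z) = 0.
Rearranging gives the reaction functions q_Z = (223 - 2q_O)/4 and q_O = (361 - 2q_Z)/4.
Solving the pair: q_Z = 85/6, q_O = 499/6.
Total output Q = 292/3, so price P = 420 - 2·(292/3) = 676/3.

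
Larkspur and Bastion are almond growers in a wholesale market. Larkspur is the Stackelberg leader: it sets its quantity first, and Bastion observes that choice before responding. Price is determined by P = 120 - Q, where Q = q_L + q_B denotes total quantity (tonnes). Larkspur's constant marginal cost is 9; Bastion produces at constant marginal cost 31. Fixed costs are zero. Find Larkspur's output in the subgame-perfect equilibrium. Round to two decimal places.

66.50

The follower Bastion best-responds to any q_L: π_B = (120 - Q)q_B - 31q_B.
Follower FOC: 89 - q_L - 2q_B = 0, so q_B(q_L) = (89 - q_L)/2.
The leader anticipates this reaction. Substituting into P = 120 - Q gives P = 151/2 - (1/2)q_L, so π_L = (151/2 - (1/2)q_L)q_L - 9q_L.
The leader's first-order condition 133/2 - q_L = 0 yields q_L = 133/2.
Then q_B = (89 - 133/2)/2 = 45/4.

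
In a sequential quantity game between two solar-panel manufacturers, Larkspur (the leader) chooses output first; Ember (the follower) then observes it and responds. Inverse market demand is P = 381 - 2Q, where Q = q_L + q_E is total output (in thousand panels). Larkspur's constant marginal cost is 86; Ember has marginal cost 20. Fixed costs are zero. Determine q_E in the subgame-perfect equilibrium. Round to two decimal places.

Solve by backward induction. Given q_L, the follower Ember maximises π_E = (381 - 2q_L - 2q_E)q_E - 20q_E.
Setting the follower's marginal profit to zero, 361 - 2q_L - 4q_E = 0, i.e. q_E = (361 - 2q_L)/4.
Larkspur substitutes q_E(q_L) into its own profit: π_L = q_L(381 - 2q_L - (361 - 2q_L)/2) - 86q_L = (401/2 - q_L)q_L - 86q_L.
Maximising: ∂π_L/∂q_L = 229/2 - 2q_L = 0, giving q_L = 229/4.
Then q_E = (361 - 2·(229/4))/4 = 493/8.

61.63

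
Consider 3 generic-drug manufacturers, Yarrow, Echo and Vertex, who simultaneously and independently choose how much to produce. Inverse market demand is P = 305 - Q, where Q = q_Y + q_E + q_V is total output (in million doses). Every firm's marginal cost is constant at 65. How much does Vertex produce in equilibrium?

60

Each firm earns π_i = (305 - Q)q_i - 65q_i.
Setting ∂π_i/∂q_i = 0 with rivals' quantities fixed: 240 - 2q_i - Σ_{j≠i} q_j = 0.
By symmetry each firm produces the same amount; substituting Σ_{j≠i} q_j = 2q_i yields q_i = 240/4 = 60.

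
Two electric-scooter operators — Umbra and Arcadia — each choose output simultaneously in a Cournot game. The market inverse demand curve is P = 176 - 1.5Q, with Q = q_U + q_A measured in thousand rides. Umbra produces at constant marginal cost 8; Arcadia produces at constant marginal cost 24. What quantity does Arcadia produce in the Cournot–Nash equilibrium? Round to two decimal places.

30.22

Umbra's profit: π_U = (176 - 1.5Q)q_U - (8q_U). Setting ∂π_U/∂q_U = 0: 168 - 3q_U - (3/2)(q_A) = 0.
Arcadia's first-order condition: 152 - 3q_A - (3/2)(q_U) = 0.
So q_U = (168 - (3/2)q_A)/3 and q_A = (152 - (3/2)q_U)/3.
Substituting one into the other gives q_U = 368/9 and q_A = 272/9.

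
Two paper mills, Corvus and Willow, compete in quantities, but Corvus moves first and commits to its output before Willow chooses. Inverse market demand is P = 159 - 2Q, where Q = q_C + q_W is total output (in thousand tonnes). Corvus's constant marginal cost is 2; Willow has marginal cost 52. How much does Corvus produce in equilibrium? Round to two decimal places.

Solve by backward induction. Given q_C, the follower Willow maximises π_W = (159 - 2q_C - 2q_W)q_W - 52q_W.
∂π_W/∂q_W = 107 - 2q_C - 4q_W = 0 gives the reaction function q_W = (107 - 2q_C)/4.
The leader anticipates this reaction. Substituting into P = 159 - 2Q gives P = 211/2 - q_C, so π_C = (211/2 - q_C)q_C - 2q_C.
The leader's first-order condition 207/2 - 2q_C = 0 yields q_C = 207/4.
Then q_W = (107 - 2·(207/4))/4 = 7/8.

51.75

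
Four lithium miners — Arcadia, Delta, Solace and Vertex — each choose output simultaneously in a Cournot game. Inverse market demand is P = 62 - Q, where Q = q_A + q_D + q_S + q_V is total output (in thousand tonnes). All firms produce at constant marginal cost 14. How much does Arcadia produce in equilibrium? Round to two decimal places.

9.60

A representative firm's profit is π_i = q_i(62 - Q) - 14q_i.
Setting ∂π_i/∂q_i = 0 with rivals' quantities fixed: 48 - 2q_i - Σ_{j≠i} q_j = 0.
By symmetry each firm produces the same amount; substituting Σ_{j≠i} q_j = 3q_i yields q_i = 48/5.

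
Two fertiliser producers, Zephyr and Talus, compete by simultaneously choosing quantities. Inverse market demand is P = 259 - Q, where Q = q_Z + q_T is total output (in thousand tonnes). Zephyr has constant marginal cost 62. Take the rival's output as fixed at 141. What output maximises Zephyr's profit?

With the rival's output fixed at 141, Zephyr's profit is π_Z = (259 - 141 - q_Z)q_Z - (62q_Z) = (118 - q_Z)q_Z - (62q_Z).
∂π_Z/∂q_Z = 56 - 2q_Z = 0, so q_Z = 28.

28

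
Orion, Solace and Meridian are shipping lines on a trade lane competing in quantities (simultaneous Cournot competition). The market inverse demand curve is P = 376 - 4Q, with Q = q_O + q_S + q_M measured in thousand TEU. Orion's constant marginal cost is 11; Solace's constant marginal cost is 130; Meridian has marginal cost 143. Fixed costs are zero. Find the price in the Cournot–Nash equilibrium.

Orion's profit: π_O = (376 - 4Q)q_O - (11q_O). Setting ∂π_O/∂q_O = 0: 365 - 8q_O - 4(q_S + q_M) = 0.
Solace's profit: π_S = (376 - 4Q)q_S - (130q_S). Setting ∂π_S/∂q_S = 0: 246 - 8q_S - 4(q_O + q_M) = 0.
Meridian's profit: π_M = (376 - 4Q)q_M - (143q_M). Setting ∂π_M/∂q_M = 0: 233 - 8q_M - 4(q_O + q_S) = 0.
Summing all 3 equations gives 844 − 16Q = 0, hence Q = 211/4.
Back-substituting: q_O = (365 − 211)/4 = 77/2, q_S = (246 − 211)/4 = 35/4, q_M = (233 − 211)/4 = 11/2.
Total output Q = 211/4, so price P = 376 - 4·(211/4) = 165.

165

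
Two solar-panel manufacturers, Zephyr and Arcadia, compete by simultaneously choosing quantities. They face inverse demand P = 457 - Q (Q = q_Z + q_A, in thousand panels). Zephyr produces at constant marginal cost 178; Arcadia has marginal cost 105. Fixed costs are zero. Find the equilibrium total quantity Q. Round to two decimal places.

210.33

Zephyr's profit: π_Z = (457 - Q)q_Z - (178q_Z). Setting ∂π_Z/∂q_Z = 0: 279 - 2q_Z - (q_A) = 0.
Arcadia's profit: π_A = (457 - Q)q_A - (105q_A). Setting ∂π_A/∂q_A = 0: 352 - 2q_A - (q_Z) = 0.
Best responses: q_Z = (279 - q_A)/2, q_A = (352 - q_Z)/2.
Substituting one into the other gives q_Z = 206/3 and q_A = 425/3.
Total output Q = 206/3 + 425/3 = 631/3.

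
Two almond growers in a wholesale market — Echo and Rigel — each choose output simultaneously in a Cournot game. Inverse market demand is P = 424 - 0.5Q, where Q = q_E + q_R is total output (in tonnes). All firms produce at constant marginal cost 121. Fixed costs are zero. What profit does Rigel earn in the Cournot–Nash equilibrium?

A representative firm's profit is π_i = q_i(424 - 0.5Q) - 121q_i.
Setting ∂π_i/∂q_i = 0 with rivals' quantities fixed: 303 - q_i - (1/2)q_j = 0.
By symmetry each firm produces the same amount; substituting q_j = q_i yields q_i = 303/(3/2) = 202.
Price P = 424 - (1/2)·404 = 222.
Rigel's profit: (222 - 121)·202 = 20402.

20402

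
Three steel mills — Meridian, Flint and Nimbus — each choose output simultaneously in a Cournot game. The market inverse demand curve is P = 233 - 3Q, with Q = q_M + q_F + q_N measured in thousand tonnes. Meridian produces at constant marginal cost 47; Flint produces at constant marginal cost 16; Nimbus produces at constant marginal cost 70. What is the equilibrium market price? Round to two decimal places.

91.50

Meridian's profit: π_M = (233 - 3Q)q_M - (47q_M). Setting ∂π_M/∂q_M = 0: 186 - 6q_M - 3(q_F + q_N) = 0.
Flint's profit: π_F = (233 - 3Q)q_F - (16q_F). Setting ∂π_F/∂q_F = 0: 217 - 6q_F - 3(q_M + q_N) = 0.
Nimbus's first-order condition: 163 - 6q_N - 3(q_M + q_F) = 0.
Adding the 3 conditions: 566 − 6Q − 6Q = 0, i.e. Q = 283/6.
Back-substituting: q_M = (186 − 283/2)/3 = 89/6, q_F = (217 − 283/2)/3 = 151/6, q_N = (163 − 283/2)/3 = 43/6.
Total output Q = 283/6, so price P = 233 - 3·(283/6) = 183/2.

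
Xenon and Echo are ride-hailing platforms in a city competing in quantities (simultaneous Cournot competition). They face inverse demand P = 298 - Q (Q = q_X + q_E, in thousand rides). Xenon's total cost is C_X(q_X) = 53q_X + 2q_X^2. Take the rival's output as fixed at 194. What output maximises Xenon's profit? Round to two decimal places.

8.50

With the rival's output fixed at 194, Xenon's profit is π_X = (298 - 194 - q_X)q_X - (53q_X + 2q_X²) = (104 - q_X)q_X - (53q_X + 2q_X²).
∂π_X/∂q_X = 51 - 6q_X = 0, so q_X = 17/2.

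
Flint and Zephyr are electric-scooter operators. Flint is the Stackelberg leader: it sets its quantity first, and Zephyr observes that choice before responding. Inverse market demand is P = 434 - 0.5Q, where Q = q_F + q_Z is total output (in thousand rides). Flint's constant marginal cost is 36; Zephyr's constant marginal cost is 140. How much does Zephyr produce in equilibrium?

43

The follower Zephyr best-responds to any q_F: π_Z = (434 - 0.5Q)q_Z - 140q_Z.
Setting the follower's marginal profit to zero, 294 - (1/2)q_F - q_Z = 0, i.e. q_Z = (294 - (1/2)q_F).
Flint substitutes q_Z(q_F) into its own profit: π_F = q_F(434 - (1/2)q_F - (294 - (1/2)q_F)/2) - 36q_F = (287 - (1/4)q_F)q_F - 36q_F.
The leader's first-order condition 251 - (1/2)q_F = 0 yields q_F = 502.
Then q_Z = (294 - (1/2)·502) = 43.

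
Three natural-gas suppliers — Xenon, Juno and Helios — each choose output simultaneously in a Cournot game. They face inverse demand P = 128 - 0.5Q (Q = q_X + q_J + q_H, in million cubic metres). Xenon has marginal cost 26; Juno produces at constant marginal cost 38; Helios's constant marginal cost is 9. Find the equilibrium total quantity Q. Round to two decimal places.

Xenon's profit: π_X = (128 - 0.5Q)q_X - (26q_X). Setting ∂π_X/∂q_X = 0: 102 - q_X - (1/2)(q_J + q_H) = 0.
Juno's profit: π_J = (128 - 0.5Q)q_J - (38q_J). Setting ∂π_J/∂q_J = 0: 90 - q_J - (1/2)(q_X + q_H) = 0.
Helios's profit: π_H = (128 - 0.5Q)q_H - (9q_H). Setting ∂π_H/∂q_H = 0: 119 - q_H - (1/2)(q_X + q_J) = 0.
Adding the 3 first-order conditions: 311 − 2Q = 0, so Q = 311/2.
Back-substituting: q_X = (102 − 311/4)/(1/2) = 97/2, q_J = (90 − 311/4)/(1/2) = 49/2, q_H = (119 − 311/4)/(1/2) = 165/2.
Total output Q = 97/2 + 49/2 + 165/2 = 311/2.

155.50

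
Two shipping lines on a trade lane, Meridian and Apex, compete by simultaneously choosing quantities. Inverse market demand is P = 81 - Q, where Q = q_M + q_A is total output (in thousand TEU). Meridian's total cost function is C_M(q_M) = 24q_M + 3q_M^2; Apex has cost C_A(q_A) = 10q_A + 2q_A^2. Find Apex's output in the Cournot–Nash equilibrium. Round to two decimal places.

Meridian's profit: π_M = (81 - Q)q_M - (24q_M + 3q_M²). Setting ∂π_M/∂q_M = 0: 57 - 8q_M - (q_A) = 0.
Apex's profit: π_A = (81 - Q)q_A - (10q_A + 2q_A²). Setting ∂π_A/∂q_A = 0: 71 - 6q_A - (q_M) = 0.
Best responses: q_M = (57 - q_A)/8, q_A = (71 - q_M)/6.
Substituting one into the other gives q_M = 271/47 and q_A = 511/47.

10.87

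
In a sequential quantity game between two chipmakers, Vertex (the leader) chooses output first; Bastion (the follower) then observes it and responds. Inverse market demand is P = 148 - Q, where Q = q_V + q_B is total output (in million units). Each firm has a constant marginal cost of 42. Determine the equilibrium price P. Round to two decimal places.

The follower Bastion best-responds to any q_V: π_B = (148 - Q)q_B - 42q_B.
∂π_B/∂q_B = 106 - q_V - 2q_B = 0 gives the reaction function q_B = (106 - q_V)/2.
The leader anticipates this reaction. Substituting into P = 148 - Q gives P = 95 - (1/2)q_V, so π_V = (95 - (1/2)q_V)q_V - 42q_V.
Maximising: ∂π_V/∂q_V = 53 - q_V = 0, giving q_V = 53.
Then q_B = (106 - 53)/2 = 53/2.
Total output Q = 159/2, so price P = 148 - 159/2 = 137/2.

68.50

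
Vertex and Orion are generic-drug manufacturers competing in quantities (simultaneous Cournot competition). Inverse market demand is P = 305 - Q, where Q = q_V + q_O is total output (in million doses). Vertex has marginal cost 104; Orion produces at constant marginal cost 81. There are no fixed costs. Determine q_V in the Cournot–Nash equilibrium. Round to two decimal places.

59.33

Vertex's profit: π_V = (305 - Q)q_V - (104q_V). Setting ∂π_V/∂q_V = 0: 201 - 2q_V - (q_O) = 0.
Orion's profit: π_O = (305 - Q)q_O - (81q_O). Setting ∂π_O/∂q_O = 0: 224 - 2q_O - (q_V) = 0.
Rearranging gives the reaction functions q_V = (201 - q_O)/2 and q_O = (224 - q_V)/2.
Substituting one into the other gives q_V = 178/3 and q_O = 247/3.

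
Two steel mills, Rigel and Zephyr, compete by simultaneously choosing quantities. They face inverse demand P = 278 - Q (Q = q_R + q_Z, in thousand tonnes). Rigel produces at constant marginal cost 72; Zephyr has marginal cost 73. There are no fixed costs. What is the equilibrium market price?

141

Rigel's profit: π_R = (278 - Q)q_R - (72q_R). Setting ∂π_R/∂q_R = 0: 206 - 2q_R - (q_Z) = 0.
Zephyr's profit: π_Z = (278 - Q)q_Z - (73q_Z). Setting ∂π_Z/∂q_Z = 0: 205 - 2q_Z - (q_R) = 0.
Best responses: q_R = (206 - q_Z)/2, q_Z = (205 - q_R)/2.
Substituting one into the other gives q_R = 69 and q_Z = 68.
Total output Q = 137, so price P = 278 - 137 = 141.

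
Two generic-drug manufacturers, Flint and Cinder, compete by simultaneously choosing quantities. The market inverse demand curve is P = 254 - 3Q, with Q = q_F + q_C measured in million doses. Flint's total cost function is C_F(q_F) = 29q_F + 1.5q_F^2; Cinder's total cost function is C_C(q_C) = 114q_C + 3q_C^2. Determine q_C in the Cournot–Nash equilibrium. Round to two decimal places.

Flint's profit: π_F = (254 - 3Q)q_F - (29q_F + (3/2)q_F²). Setting ∂π_F/∂q_F = 0: 225 - 9q_F - 3(q_C) = 0.
Cinder's profit: π_C = (254 - 3Q)q_C - (114q_C + 3q_C²). Setting ∂π_C/∂q_C = 0: 140 - 12q_C - 3(q_F) = 0.
So q_F = (225 - 3q_C)/9 and q_C = (140 - 3q_F)/12.
Substituting one into the other gives q_F = 760/33 and q_C = 65/11.

5.91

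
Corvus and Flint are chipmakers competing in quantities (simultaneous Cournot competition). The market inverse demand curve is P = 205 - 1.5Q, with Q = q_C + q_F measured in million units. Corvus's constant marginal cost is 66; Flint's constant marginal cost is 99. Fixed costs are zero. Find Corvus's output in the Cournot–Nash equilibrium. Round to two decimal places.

Corvus's profit: π_C = (205 - 1.5Q)q_C - (66q_C). Setting ∂π_C/∂q_C = 0: 139 - 3q_C - (3/2)(q_F) = 0.
Flint's first-order condition: 106 - 3q_F - (3/2)(q_C) = 0.
So q_C = (139 - (3/2)q_F)/3 and q_F = (106 - (3/2)q_C)/3.
Solving the pair: q_C = 344/9, q_F = 146/9.

38.22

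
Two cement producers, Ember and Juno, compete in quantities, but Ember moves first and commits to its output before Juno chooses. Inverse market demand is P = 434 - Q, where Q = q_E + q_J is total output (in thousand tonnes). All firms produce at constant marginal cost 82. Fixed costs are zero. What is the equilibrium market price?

Solve by backward induction. Given q_E, the follower Juno maximises π_J = (434 - q_E - q_J)q_J - 82q_J.
∂π_J/∂q_J = 352 - q_E - 2q_J = 0 gives the reaction function q_J = (352 - q_E)/2.
The leader anticipates this reaction. Substituting into P = 434 - Q gives P = 258 - (1/2)q_E, so π_E = (258 - (1/2)q_E)q_E - 82q_E.
Leader FOC: 176 - q_E = 0, so q_E = 176.
Then q_J = (352 - 176)/2 = 88.
Total output Q = 264, so price P = 434 - 264 = 170.

170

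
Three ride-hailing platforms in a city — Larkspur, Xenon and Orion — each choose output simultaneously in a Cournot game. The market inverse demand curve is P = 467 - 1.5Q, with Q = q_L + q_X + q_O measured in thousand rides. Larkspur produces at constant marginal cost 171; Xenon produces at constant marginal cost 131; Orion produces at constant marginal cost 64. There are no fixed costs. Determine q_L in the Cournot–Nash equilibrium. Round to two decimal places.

24.83

Larkspur's profit: π_L = (467 - 1.5Q)q_L - (171q_L). Setting ∂π_L/∂q_L = 0: 296 - 3q_L - (3/2)(q_X + q_O) = 0.
Xenon's profit: π_X = (467 - 1.5Q)q_X - (131q_X). Setting ∂π_X/∂q_X = 0: 336 - 3q_X - (3/2)(q_L + q_O) = 0.
Orion's profit: π_O = (467 - 1.5Q)q_O - (64q_O). Setting ∂π_O/∂q_O = 0: 403 - 3q_O - (3/2)(q_L + q_X) = 0.
Adding the 3 first-order conditions: 1035 − 6Q = 0, so Q = 345/2.
Back-substituting: q_L = (296 − 1035/4)/(3/2) = 149/6, q_X = (336 − 1035/4)/(3/2) = 103/2, q_O = (403 − 1035/4)/(3/2) = 577/6.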